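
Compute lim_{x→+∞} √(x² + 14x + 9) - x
This is an ∞ − ∞ indeterminate form.
Multiply and divide by the conjugate √(x²+14x + 9) + x; the x² terms cancel, leaving (14x + 9)/(√(x²+14x + 9)+x) → 14/2 = 7.
Limit = 7.

Final answer: 7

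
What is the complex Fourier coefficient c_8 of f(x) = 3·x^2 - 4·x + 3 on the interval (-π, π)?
Compute the real Fourier coefficients first: a_8 = 3/16, b_8 = 1.
Then c_8 = (a_8 − i·b_8)/2 = 3/32 - i/2.

Final answer: 3/32 - i/2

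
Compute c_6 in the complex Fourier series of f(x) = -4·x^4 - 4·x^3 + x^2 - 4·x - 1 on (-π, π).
Compute the real Fourier coefficients first: a_6 = 7/27 - 8·π^2/9, b_6 = 10/9 + 4·π^2/3.
Then c_6 = (a_6 − i·b_6)/2 = -4·π^2/9 + 7/54 - 2·i·π^2/3 - 5·i/9.

Final answer: -4·π^2/9 + 7/54 - 2·i·π^2/3 - 5·i/9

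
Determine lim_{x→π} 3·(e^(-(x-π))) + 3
Direct substitution at x = π gives 6.

Final answer: 6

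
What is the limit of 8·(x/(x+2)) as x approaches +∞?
Evaluate the dominant behaviour as x → +∞; each term tends to a finite value or vanishes.
Limit = 8.

Final answer: 8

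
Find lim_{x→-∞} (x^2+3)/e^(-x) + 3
The quotient is an ∞/∞ indeterminate form as x → -∞.
Compare growth rates of the dominant terms (exponentials ≫ polynomials ≫ logarithms), or apply L'Hôpital's rule; the quotient → 0.
Adding the constant: 0 + 3 = 3. Limit = 3.

Final answer: 3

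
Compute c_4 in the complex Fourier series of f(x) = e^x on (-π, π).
Compute the real Fourier coefficients first: a_4 = (-1 + e^(2·π))·e^(-π)/(17·π), b_4 = (4 - 4·e^(2·π))·e^(-π)/(17·π).
Then c_4 = (a_4 − i·b_4)/2 = -e^(-π)/(34·π) + e^(π)/(34·π) - 2·i·e^(-π)/(17·π) + 2·i·e^(π)/(17·π).

Final answer: -e^(-π)/(34·π) + e^(π)/(34·π) - 2·i·e^(-π)/(17·π) + 2·i·e^(π)/(17·π)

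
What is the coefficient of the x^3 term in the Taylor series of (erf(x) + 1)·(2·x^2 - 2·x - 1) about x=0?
Expand to order 3: (erf(x) + 1)·(2·x^2 - 2·x - 1) = 14·x^3/(3·√(π)) + x^2·(2 - 4/√(π)) + x·(-2 - 2/√(π)) - 1 + O(x^4).
The coefficient of x^3 is 14/(3·√(π)).

Final answer: 14/(3·√(π))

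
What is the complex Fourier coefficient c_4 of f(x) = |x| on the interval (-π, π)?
Compute the real Fourier coefficients first: a_4 = 0, b_4 = 0.
Then c_4 = (a_4 − i·b_4)/2 = 0.

Final answer: 0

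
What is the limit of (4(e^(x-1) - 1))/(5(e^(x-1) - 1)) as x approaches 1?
Both numerator and denominator → 0 as x → 1; this is a 0/0 indeterminate form.
Expand each to leading order near x = 1: numerator ~ 4·(x - 1), denominator ~ 5·(x - 1).
The limit of the ratio is 4/5.

Final answer: 4/5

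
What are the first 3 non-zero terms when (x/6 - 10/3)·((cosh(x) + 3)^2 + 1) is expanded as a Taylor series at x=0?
-40·x^2/3 + 17·x/6 - 170/3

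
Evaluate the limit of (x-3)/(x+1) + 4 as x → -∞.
Evaluate the dominant behaviour as x → -∞; each term tends to a finite value or vanishes.
Limit = 5.

Final answer: 5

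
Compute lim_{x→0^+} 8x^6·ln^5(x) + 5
The product is a 0·∞ indeterminate form at x → 0⁺.
Rewrite the product as 8·ln^5(x) / x^(-6) and apply L'Hôpital, or use the standard hierarchy x^(-6) ≫ |ln x|^5 as x → 0⁺.
The indeterminate product → 0, so the limit = 5.

Final answer: 5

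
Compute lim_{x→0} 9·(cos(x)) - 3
Direct substitution at x = 0 gives 6.

Final answer: 6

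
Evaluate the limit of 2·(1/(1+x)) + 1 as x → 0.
Direct substitution at x = 0 gives 3.

Final answer: 3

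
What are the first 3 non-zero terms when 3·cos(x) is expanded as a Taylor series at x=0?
x^4/8 - 3·x^2/2 + 3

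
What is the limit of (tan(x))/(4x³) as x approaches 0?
Both numerator and denominator → 0 as x → 0; this is a 0/0 indeterminate form.
Expand each to leading order near x = 0: numerator ~ x, denominator ~ 4·x^3.
The limit of the ratio is ∞.

Final answer: ∞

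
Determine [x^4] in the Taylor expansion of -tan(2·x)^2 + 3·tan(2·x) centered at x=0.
Expand to order 4: -tan(2·x)^2 + 3·tan(2·x) = -32·x^4/3 + 8·x^3 - 4·x^2 + 6·x + O(x^5).
The coefficient of x^4 is -32/3.

Final answer: -32/3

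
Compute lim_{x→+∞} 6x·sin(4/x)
As x → +∞: let u = 4/x → 0⁺; then 6·x·sin(4/x) = 6·4·sin(u)/u → 6·4·1 = 24.
Limit = 24.

Final answer: 24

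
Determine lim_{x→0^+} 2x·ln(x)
This is a 0·∞ indeterminate form at x → 0⁺.
Rewrite the product as 2·ln(x) / x^(-1) and apply L'Hôpital, or use the standard hierarchy x^(-1) ≫ |ln x| as x → 0⁺.
The indeterminate product → 0, so the limit = 0.

Final answer: 0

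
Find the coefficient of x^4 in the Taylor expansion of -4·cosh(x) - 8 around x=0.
Expand to order 4: -4·cosh(x) - 8 = -x^4/6 - 2·x^2 - 12 + O(x^5).
The coefficient of x^4 is -1/6.

Final answer: -1/6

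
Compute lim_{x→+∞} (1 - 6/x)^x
As x → +∞: this is the defining limit (1 - 6/x)^x → e^(-6).
Limit = e^(-6).

Final answer: e^(-6)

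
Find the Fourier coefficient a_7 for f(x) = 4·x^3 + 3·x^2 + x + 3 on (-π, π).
a_7 = (1/π) ∫_{-π}^{π} f(x)·cos(7x) dx.
Evaluate the integral (use parity and integration by parts as needed): a_7 = -12/49.

Final answer: -12/49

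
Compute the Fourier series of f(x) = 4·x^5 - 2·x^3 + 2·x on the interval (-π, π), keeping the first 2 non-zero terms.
(-164·π^2 + 8·π^4 + 988)·sin(x) + (-4·π^4 - 35 + 22·π^2)·sin(2·x)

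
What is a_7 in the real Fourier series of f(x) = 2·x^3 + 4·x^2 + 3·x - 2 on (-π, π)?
a_7 = (1/π) ∫_{-π}^{π} f(x)·cos(7x) dx.
Evaluate the integral (use parity and integration by parts as needed): a_7 = -16/49.

Final answer: -16/49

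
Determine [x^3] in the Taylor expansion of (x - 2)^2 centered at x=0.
Expand to order 3: (x - 2)^2 = x^2 - 4·x + 4 + O(x^4).
The coefficient of x^3 is 0.

Final answer: 0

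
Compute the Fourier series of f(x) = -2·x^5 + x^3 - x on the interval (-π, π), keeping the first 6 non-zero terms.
(-494 - 4·π^4 + 82·π^2)·sin(x) + (-11·π^2 + 35/2 + 2·π^4)·sin(2·x) + (-4·π^4/3 - 250/81 + 98·π^2/27)·sin(3·x) + (-7·π^2/4 + 37/32 + π^4)·sin(4·x) + (-4·π^4/5 - 406/625 + 26·π^2/25)·sin(5·x) + (-19·π^2/27 + 73/162 + 2·π^4/3)·sin(6·x)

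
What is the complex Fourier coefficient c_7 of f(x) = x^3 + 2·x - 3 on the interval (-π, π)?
Compute the real Fourier coefficients first: a_7 = 0, b_7 = 184/343 + 2·π^2/7.
Then c_7 = (a_7 − i·b_7)/2 = -i·π^2/7 - 92·i/343.

Final answer: -i·π^2/7 - 92·i/343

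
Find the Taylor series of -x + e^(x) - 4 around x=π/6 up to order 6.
-4 - π/6 + e^(π/6) + (-1 + e^(π/6))·(x - π/6) + e^(π/6)·(x - π/6)^2/2 + e^(π/6)·(x - π/6)^3/6 + e^(π/6)·(x - π/6)^4/24 + e^(π/6)·(x - π/6)^5/120 + e^(π/6)·(x - π/6)^6/720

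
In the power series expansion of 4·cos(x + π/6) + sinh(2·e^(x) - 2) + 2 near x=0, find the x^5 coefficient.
Expand to order 5: 4·cos(x + π/6) + sinh(2·e^(x) - 2) + 2 = 29·x^5/15 + x^4·(√(3)/12 + 25/12) + 2·x^3 + x^2·(1 - √(3)) + 2 + 2·√(3) + O(x^6).
The coefficient of x^5 is 29/15.

Final answer: 29/15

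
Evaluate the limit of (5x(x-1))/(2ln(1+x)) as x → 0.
Both numerator and denominator → 0 as x → 0; this is a 0/0 indeterminate form.
Expand each to leading order near x = 0: numerator ~ -5·x, denominator ~ 2·x.
The limit of the ratio is -5/2.

Final answer: -5/2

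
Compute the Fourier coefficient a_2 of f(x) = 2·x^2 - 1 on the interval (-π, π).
a_2 = (1/π) ∫_{-π}^{π} f(x)·cos(2x) dx.
Evaluate the integral (use parity and integration by parts as needed): a_2 = 2.

Final answer: 2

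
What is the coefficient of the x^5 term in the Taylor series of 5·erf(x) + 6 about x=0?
Expand to order 5: 5·erf(x) + 6 = x^5/√(π) - 10·x^3/(3·√(π)) + 10·x/√(π) + 6 + O(x^6).
The coefficient of x^5 is 1/√(π).

Final answer: 1/√(π)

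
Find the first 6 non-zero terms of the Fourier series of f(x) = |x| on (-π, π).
-4·cos(x)/π - 4·cos(3·x)/(9·π) - 4·cos(5·x)/(25·π) - 4·cos(7·x)/(49·π) - 4·cos(9·x)/(81·π) + π/2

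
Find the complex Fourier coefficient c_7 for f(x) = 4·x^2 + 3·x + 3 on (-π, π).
Compute the real Fourier coefficients first: a_7 = -16/49, b_7 = 6/7.
Then c_7 = (a_7 − i·b_7)/2 = -8/49 - 3·i/7.

Final answer: -8/49 - 3·i/7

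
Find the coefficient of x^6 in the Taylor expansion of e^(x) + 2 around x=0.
Expand to order 6: e^(x) + 2 = x^6/720 + x^5/120 + x^4/24 + x^3/6 + x^2/2 + x + 3 + O(x^7).
The coefficient of x^6 is 1/720.

Final answer: 1/720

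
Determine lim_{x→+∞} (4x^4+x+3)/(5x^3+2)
This is an ∞/∞ indeterminate form as x → +∞.
Divide numerator and denominator by x^4 and let the lower-order terms vanish; the numerator's degree 4 exceeds the denominator's degree 3, so the quotient diverges.
Limit = ∞.

Final answer: ∞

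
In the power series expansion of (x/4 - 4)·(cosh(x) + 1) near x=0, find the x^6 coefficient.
Expand to order 6: (x/4 - 4)·(cosh(x) + 1) = -x^6/180 + x^5/96 - x^4/6 + x^3/8 - 2·x^2 + x/2 - 8 + O(x^7).
The coefficient of x^6 is -1/180.

Final answer: -1/180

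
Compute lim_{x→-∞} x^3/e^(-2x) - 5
The quotient is an ∞/∞ indeterminate form as x → -∞.
Compare growth rates of the dominant terms (exponentials ≫ polynomials ≫ logarithms), or apply L'Hôpital's rule; the quotient → 0.
Adding the constant: 0 - 5 = -5. Limit = -5.

Final answer: -5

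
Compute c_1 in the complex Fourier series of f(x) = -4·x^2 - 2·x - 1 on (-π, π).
Compute the real Fourier coefficients first: a_1 = 16, b_1 = -4.
Then c_1 = (a_1 − i·b_1)/2 = 8 + 2·i.

Final answer: 8 + 2·i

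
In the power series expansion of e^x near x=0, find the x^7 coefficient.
Expand to order 7: e^x = x^7/5040 + x^6/720 + x^5/120 + x^4/24 + x^3/6 + x^2/2 + x + 1 + O(x^8).
The coefficient of x^7 is 1/5040.

Final answer: 1/5040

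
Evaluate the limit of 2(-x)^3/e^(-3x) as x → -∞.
This is an ∞/∞ indeterminate form as x → -∞.
Compare growth rates of the dominant terms (exponentials ≫ polynomials ≫ logarithms), or apply L'Hôpital's rule; the quotient → 0.
Limit = 0.

Final answer: 0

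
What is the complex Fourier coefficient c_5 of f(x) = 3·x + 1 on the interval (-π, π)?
Compute the real Fourier coefficients first: a_5 = 0, b_5 = 6/5.
Then c_5 = (a_5 − i·b_5)/2 = -3·i/5.

Final answer: -3·i/5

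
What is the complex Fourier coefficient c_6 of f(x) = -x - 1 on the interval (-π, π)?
Compute the real Fourier coefficients first: a_6 = 0, b_6 = 1/3.
Then c_6 = (a_6 − i·b_6)/2 = -i/6.

Final answer: -i/6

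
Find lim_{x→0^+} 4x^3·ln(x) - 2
The product is a 0·∞ indeterminate form at x → 0⁺.
Rewrite the product as 4·ln(x) / x^(-3) and apply L'Hôpital, or use the standard hierarchy x^(-3) ≫ |ln x| as x → 0⁺.
The indeterminate product → 0, so the limit = -2.

Final answer: -2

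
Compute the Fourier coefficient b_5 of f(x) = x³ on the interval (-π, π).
b_5 = (1/π) ∫_{-π}^{π} f(x)·sin(5x) dx.
Evaluate the integral (use parity and integration by parts as needed): b_5 = -12/125 + 2·π^2/5.

Final answer: -12/125 + 2·π^2/5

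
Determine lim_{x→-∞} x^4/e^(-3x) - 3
The quotient is an ∞/∞ indeterminate form as x → -∞.
Compare growth rates of the dominant terms (exponentials ≫ polynomials ≫ logarithms), or apply L'Hôpital's rule; the quotient → 0.
Adding the constant: 0 - 3 = -3. Limit = -3.

Final answer: -3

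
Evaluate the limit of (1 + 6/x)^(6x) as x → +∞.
As x → +∞: write (1 + 6/x)^(6x) = ((1 + 6/x)^x)^6 → (e^6)^6 = e^36.
Limit = e^(36).

Final answer: e^(36)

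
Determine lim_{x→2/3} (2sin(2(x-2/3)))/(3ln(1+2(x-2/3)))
Both numerator and denominator → 0 as x → 2/3; this is a 0/0 indeterminate form.
Expand each to leading order near x = 2/3: numerator ~ 4·(x - 2/3), denominator ~ 6·(x - 2/3).
The limit of the ratio is 2/3.

Final answer: 2/3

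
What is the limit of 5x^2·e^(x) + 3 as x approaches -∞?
The product is a 0·∞ indeterminate form at x → -∞.
Rewrite the product as 5x^2 / e^(-x) (an ∞/∞ form) and apply L'Hôpital, or use the standard hierarchy e^(|x|) ≫ |x^2| as x → -∞.
The indeterminate product → 0, so the limit = 3.

Final answer: 3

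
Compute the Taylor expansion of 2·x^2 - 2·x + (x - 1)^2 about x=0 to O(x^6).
3·x^2 - 4·x + 1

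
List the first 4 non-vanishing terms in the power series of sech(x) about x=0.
-61·x^6/720 + 5·x^4/24 - x^2/2 + 1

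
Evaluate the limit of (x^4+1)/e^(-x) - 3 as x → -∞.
The quotient is an ∞/∞ indeterminate form as x → -∞.
Compare growth rates of the dominant terms (exponentials ≫ polynomials ≫ logarithms), or apply L'Hôpital's rule; the quotient → 0.
Adding the constant: 0 - 3 = -3. Limit = -3.

Final answer: -3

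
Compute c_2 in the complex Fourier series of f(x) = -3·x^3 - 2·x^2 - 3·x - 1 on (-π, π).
Compute the real Fourier coefficients first: a_2 = -2, b_2 = -3/2 + 3·π^2.
Then c_2 = (a_2 − i·b_2)/2 = -1 - 3·i·π^2/2 + 3·i/4.

Final answer: -1 - 3·i·π^2/2 + 3·i/4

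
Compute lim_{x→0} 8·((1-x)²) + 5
Direct substitution at x = 0 gives 13.

Final answer: 13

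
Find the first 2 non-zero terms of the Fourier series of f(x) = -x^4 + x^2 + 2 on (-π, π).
(-52 + 8·π^2)·cos(x) - π^4/5 + 2 + π^2/3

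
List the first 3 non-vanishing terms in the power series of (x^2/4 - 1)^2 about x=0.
x^4/16 - x^2/2 + 1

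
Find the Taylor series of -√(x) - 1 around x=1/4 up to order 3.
-3/2 - (x - 1/4) + (x - 1/4)^2 - 2·(x - 1/4)^3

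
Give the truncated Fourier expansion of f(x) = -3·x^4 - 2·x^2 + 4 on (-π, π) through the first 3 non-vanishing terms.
(-136 + 24·π^2)·cos(x) + (7 - 6·π^2)·cos(2·x) - 3·π^4/5 - 2·π^2/3 + 4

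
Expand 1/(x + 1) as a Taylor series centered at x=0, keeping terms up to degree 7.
-x^7 + x^6 - x^5 + x^4 - x^3 + x^2 - x + 1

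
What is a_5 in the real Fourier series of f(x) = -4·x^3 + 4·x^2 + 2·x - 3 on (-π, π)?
a_5 = (1/π) ∫_{-π}^{π} f(x)·cos(5x) dx.
Evaluate the integral (use parity and integration by parts as needed): a_5 = -16/25.

Final answer: -16/25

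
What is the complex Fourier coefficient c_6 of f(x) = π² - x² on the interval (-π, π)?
Compute the real Fourier coefficients first: a_6 = -1/9, b_6 = 0.
Then c_6 = (a_6 − i·b_6)/2 = -1/18.

Final answer: -1/18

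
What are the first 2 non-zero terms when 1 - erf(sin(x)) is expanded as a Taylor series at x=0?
-2·x/√(π) + 1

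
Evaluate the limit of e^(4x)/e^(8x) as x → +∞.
This is an ∞/∞ indeterminate form as x → +∞.
Rewrite e^(4x)/e^(8x) = e^((4−8)x) = e^(-4x); the exponent coefficient is -4 < 0 so e^(-4x) → 0.
Limit = 0.

Final answer: 0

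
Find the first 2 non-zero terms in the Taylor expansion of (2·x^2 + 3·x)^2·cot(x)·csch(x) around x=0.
12·x + 9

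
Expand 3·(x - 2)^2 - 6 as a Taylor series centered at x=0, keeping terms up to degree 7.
3·x^2 - 12·x + 6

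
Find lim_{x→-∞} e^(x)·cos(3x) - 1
Evaluate the dominant behaviour as x → -∞; each term tends to a finite value or vanishes.
Limit = -1.

Final answer: -1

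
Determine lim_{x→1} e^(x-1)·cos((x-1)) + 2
Direct substitution at x = 1 gives 3.

Final answer: 3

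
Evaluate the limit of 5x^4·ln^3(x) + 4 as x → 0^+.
The product is a 0·∞ indeterminate form at x → 0⁺.
Rewrite the product as 5·ln^3(x) / x^(-4) and apply L'Hôpital, or use the standard hierarchy x^(-4) ≫ |ln x|^3 as x → 0⁺.
The indeterminate product → 0, so the limit = 4.

Final answer: 4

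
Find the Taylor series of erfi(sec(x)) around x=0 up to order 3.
e·x^2/√(π) + erfi(1)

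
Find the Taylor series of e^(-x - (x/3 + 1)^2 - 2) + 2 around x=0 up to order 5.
-185·x^5·e^(-3)/5832 + 337·x^4·e^(-3)/1944 - 95·x^3·e^(-3)/162 + 23·x^2·e^(-3)/18 - 5·x·e^(-3)/3 + e^(-3) + 2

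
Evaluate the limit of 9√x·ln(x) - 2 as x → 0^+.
The product is a 0·∞ indeterminate form at x → 0⁺.
Rewrite the product as 9·ln(x) / x^(-1/2) and apply L'Hôpital, or use the standard hierarchy x^(-1/2) ≫ |ln x| as x → 0⁺.
The indeterminate product → 0, so the limit = -2.

Final answer: -2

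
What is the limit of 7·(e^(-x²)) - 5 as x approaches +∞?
Evaluate the dominant behaviour as x → +∞; each term tends to a finite value or vanishes.
Limit = -5.

Final answer: -5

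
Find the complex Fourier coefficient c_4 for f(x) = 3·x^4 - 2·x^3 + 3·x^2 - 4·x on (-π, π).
Compute the real Fourier coefficients first: a_4 = 3/16 + 3·π^2/2, b_4 = 13/8 + π^2.
Then c_4 = (a_4 − i·b_4)/2 = 3/32 + 3·π^2/4 - i·π^2/2 - 13·i/16.

Final answer: 3/32 + 3·π^2/4 - i·π^2/2 - 13·i/16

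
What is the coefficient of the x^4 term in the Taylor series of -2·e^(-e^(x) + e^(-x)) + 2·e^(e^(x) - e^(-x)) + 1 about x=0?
Expand to order 4: -2·e^(-e^(x) + e^(-x)) + 2·e^(e^(x) - e^(-x)) + 1 = 20·x^3/3 + 8·x + 1 + O(x^5).
The coefficient of x^4 is 0.

Final answer: 0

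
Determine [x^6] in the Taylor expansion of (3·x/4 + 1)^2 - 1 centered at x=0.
Expand to order 6: (3·x/4 + 1)^2 - 1 = 9·x^2/16 + 3·x/2 + O(x^7).
The coefficient of x^6 is 0.

Final answer: 0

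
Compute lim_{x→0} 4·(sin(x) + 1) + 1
Direct substitution at x = 0 gives 5.

Final answer: 5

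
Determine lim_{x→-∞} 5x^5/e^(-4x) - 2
The quotient is an ∞/∞ indeterminate form as x → -∞.
Compare growth rates of the dominant terms (exponentials ≫ polynomials ≫ logarithms), or apply L'Hôpital's rule; the quotient → 0.
Adding the constant: 0 - 2 = -2. Limit = -2.

Final answer: -2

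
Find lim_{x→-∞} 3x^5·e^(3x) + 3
The product is a 0·∞ indeterminate form at x → -∞.
Rewrite the product as 3x^5 / e^(-3x) (an ∞/∞ form) and apply L'Hôpital, or use the standard hierarchy e^(3|x|) ≫ |x^5| as x → -∞.
The indeterminate product → 0, so the limit = 3.

Final answer: 3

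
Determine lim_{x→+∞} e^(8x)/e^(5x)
This is an ∞/∞ indeterminate form as x → +∞.
Rewrite e^(8x)/e^(5x) = e^((8−5)x) = e^(3x); the exponent coefficient is 3 > 0 so e^(3x) → ∞.
Limit = ∞.

Final answer: ∞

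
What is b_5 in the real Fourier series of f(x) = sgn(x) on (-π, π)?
b_5 = (1/π) ∫_{-π}^{π} f(x)·sin(5x) dx.
Evaluate the integral (use parity and integration by parts as needed): b_5 = 4/(5·π).

Final answer: 4/(5·π)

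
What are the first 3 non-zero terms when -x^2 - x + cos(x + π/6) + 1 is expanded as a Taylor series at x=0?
x^2·(-1 - √(3)/4) - 3·x/2 + √(3)/2 + 1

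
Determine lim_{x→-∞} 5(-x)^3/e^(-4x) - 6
The quotient is an ∞/∞ indeterminate form as x → -∞.
Compare growth rates of the dominant terms (exponentials ≫ polynomials ≫ logarithms), or apply L'Hôpital's rule; the quotient → 0.
Adding the constant: 0 - 6 = -6. Limit = -6.

Final answer: -6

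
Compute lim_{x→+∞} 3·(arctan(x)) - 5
Evaluate the dominant behaviour as x → +∞; each term tends to a finite value or vanishes.
Limit = -5 + 3·π/2.

Final answer: -5 + 3·π/2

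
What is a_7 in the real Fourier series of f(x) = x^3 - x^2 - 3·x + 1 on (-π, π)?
a_7 = (1/π) ∫_{-π}^{π} f(x)·cos(7x) dx.
Evaluate the integral (use parity and integration by parts as needed): a_7 = 4/49.

Final answer: 4/49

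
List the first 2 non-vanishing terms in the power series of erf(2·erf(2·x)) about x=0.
x^3·(-1024/(3·π^2) - 64/(3·π)) + 16·x/π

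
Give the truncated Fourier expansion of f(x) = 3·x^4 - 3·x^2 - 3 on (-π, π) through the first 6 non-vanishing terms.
(156 - 24·π^2)·cos(x) + (-12 + 6·π^2)·cos(2·x) + (28/9 - 8·π^2/3)·cos(3·x) + (-21/16 + 3·π^2/2)·cos(4·x) + (444/625 - 24·π^2/25)·cos(5·x) - π^2 - 3 + 3·π^4/5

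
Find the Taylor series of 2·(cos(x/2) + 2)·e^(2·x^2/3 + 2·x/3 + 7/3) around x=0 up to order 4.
10651·x^4·e^(7/3)/5184 + 151·x^3·e^(7/3)/54 + 61·x^2·e^(7/3)/12 + 4·x·e^(7/3) + 6·e^(7/3)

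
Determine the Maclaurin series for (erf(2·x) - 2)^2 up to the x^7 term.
512·x^7/(21·√(π)) + 3584·x^6/(45·π) - 128·x^5/(5·√(π)) - 128·x^4/(3·π) + 64·x^3/(3·√(π)) + 16·x^2/π - 16·x/√(π) + 4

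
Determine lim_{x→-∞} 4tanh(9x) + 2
Evaluate the dominant behaviour as x → -∞; each term tends to a finite value or vanishes.
Limit = -2.

Final answer: -2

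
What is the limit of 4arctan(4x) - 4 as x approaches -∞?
Evaluate the dominant behaviour as x → -∞; each term tends to a finite value or vanishes.
Limit = -2·π - 4.

Final answer: -2·π - 4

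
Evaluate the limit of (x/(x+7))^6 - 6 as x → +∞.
As x → +∞: x/(x+7) = 1/(1 + 7/x) → 1, and the 6th power of a limit-1 base also → 1; with the additive constant, 1 - 6 = -5.
Limit = -5.

Final answer: -5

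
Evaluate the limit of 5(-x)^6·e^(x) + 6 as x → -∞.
The product is a 0·∞ indeterminate form at x → -∞.
Rewrite the product as 5(-x)^6 / e^(-x) (an ∞/∞ form) and apply L'Hôpital, or use the standard hierarchy e^(|x|) ≫ |(-x)^6| as x → -∞.
The indeterminate product → 0, so the limit = 6.

Final answer: 6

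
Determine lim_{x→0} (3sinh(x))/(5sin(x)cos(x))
Both numerator and denominator → 0 as x → 0; this is a 0/0 indeterminate form.
Expand each to leading order near x = 0: numerator ~ 3·x, denominator ~ 5·x.
The limit of the ratio is 3/5.

Final answer: 3/5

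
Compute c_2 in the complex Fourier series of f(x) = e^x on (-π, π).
Compute the real Fourier coefficients first: a_2 = (-1 + e^(2·π))·e^(-π)/(5·π), b_2 = (2 - 2·e^(2·π))·e^(-π)/(5·π).
Then c_2 = (a_2 − i·b_2)/2 = -e^(-π)/(10·π) + e^(π)/(10·π) - i·e^(-π)/(5·π) + i·e^(π)/(5·π).

Final answer: -e^(-π)/(10·π) + e^(π)/(10·π) - i·e^(-π)/(5·π) + i·e^(π)/(5·π)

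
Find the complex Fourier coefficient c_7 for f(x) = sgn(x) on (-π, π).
Compute the real Fourier coefficients first: a_7 = 0, b_7 = 4/(7·π).
Then c_7 = (a_7 − i·b_7)/2 = -2·i/(7·π).

Final answer: -2·i/(7·π)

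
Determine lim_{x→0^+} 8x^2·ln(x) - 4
The product is a 0·∞ indeterminate form at x → 0⁺.
Rewrite the product as 8·ln(x) / x^(-2) and apply L'Hôpital, or use the standard hierarchy x^(-2) ≫ |ln x| as x → 0⁺.
The indeterminate product → 0, so the limit = -4.

Final answer: -4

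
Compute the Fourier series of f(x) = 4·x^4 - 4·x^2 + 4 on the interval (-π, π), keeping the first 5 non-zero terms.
(208 - 32·π^2)·cos(x) + (-16 + 8·π^2)·cos(2·x) + (112/27 - 32·π^2/9)·cos(3·x) + (-7/4 + 2·π^2)·cos(4·x) - 4·π^2/3 + 4 + 4·π^4/5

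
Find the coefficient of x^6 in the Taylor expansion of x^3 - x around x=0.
Expand to order 6: x^3 - x = x^3 - x + O(x^7).
The coefficient of x^6 is 0.

Final answer: 0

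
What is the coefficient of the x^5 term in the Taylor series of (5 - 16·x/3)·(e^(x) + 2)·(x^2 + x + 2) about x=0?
Expand to order 5: (5 - 16·x/3)·(e^(x) + 2)·(x^2 + x + 2) = -23·x^5/8 - 217·x^4/36 - 35·x^3/2 - 5·x^2/3 - 7·x + 30 + O(x^6).
The coefficient of x^5 is -23/8.

Final answer: -23/8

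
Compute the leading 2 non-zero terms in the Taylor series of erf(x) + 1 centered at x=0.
2·x/√(π) + 1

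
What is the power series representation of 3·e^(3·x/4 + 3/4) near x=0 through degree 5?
243·x^5·e^(3/4)/40960 + 81·x^4·e^(3/4)/2048 + 27·x^3·e^(3/4)/128 + 27·x^2·e^(3/4)/32 + 9·x·e^(3/4)/4 + 3·e^(3/4)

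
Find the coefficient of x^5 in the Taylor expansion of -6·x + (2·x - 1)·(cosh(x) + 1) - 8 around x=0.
Expand to order 5: -6·x + (2·x - 1)·(cosh(x) + 1) - 8 = x^5/12 - x^4/24 + x^3 - x^2/2 - 2·x - 10 + O(x^6).
The coefficient of x^5 is 1/12.

Final answer: 1/12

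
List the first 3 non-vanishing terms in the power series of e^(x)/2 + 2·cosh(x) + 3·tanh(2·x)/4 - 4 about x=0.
5·x^2/4 + 2·x - 3/2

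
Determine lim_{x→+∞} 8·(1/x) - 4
Evaluate the dominant behaviour as x → +∞; each term tends to a finite value or vanishes.
Limit = -4.

Final answer: -4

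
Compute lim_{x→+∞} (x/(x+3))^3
As x → +∞: x/(x+3) = 1/(1 + 3/x) → 1, and the 3rd power of a limit-1 base also → 1.
Limit = 1.

Final answer: 1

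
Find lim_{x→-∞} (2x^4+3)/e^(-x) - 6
The quotient is an ∞/∞ indeterminate form as x → -∞.
Compare growth rates of the dominant terms (exponentials ≫ polynomials ≫ logarithms), or apply L'Hôpital's rule; the quotient → 0.
Adding the constant: 0 - 6 = -6. Limit = -6.

Final answer: -6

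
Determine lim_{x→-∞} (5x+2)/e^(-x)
This is an ∞/∞ indeterminate form as x → -∞.
Compare growth rates of the dominant terms (exponentials ≫ polynomials ≫ logarithms), or apply L'Hôpital's rule; the quotient → 0.
Limit = 0.

Final answer: 0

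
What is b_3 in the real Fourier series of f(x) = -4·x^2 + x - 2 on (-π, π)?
b_3 = (1/π) ∫_{-π}^{π} f(x)·sin(3x) dx.
Evaluate the integral (use parity and integration by parts as needed): b_3 = 2/3.

Final answer: 2/3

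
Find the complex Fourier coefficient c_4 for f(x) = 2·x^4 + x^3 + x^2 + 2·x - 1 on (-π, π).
Compute the real Fourier coefficients first: a_4 = -1/8 + π^2, b_4 = -π^2/2 - 13/16.
Then c_4 = (a_4 − i·b_4)/2 = -1/16 + π^2/2 + 13·i/32 + i·π^2/4.

Final answer: -1/16 + π^2/2 + 13·i/32 + i·π^2/4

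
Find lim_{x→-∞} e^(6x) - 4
Evaluate the dominant behaviour as x → -∞; each term tends to a finite value or vanishes.
Limit = -4.

Final answer: -4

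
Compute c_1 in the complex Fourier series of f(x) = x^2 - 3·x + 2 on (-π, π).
Compute the real Fourier coefficients first: a_1 = -4, b_1 = -6.
Then c_1 = (a_1 − i·b_1)/2 = -2 + 3·i.

Final answer: -2 + 3·i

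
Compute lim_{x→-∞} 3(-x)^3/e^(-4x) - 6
The quotient is an ∞/∞ indeterminate form as x → -∞.
Compare growth rates of the dominant terms (exponentials ≫ polynomials ≫ logarithms), or apply L'Hôpital's rule; the quotient → 0.
Adding the constant: 0 - 6 = -6. Limit = -6.

Final answer: -6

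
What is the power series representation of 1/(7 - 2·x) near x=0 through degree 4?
16·x^4/16807 + 8·x^3/2401 + 4·x^2/343 + 2·x/49 + 1/7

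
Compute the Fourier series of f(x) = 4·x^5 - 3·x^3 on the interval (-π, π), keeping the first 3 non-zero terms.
(-166·π^2 + 8·π^4 + 996)·sin(x) + (-4·π^4 - 69/2 + 23·π^2)·sin(2·x) + (-214·π^2/27 + 428/81 + 8·π^4/3)·sin(3·x)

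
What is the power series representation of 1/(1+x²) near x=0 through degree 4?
x^4 - x^2 + 1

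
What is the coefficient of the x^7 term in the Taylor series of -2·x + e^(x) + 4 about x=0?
Expand to order 7: -2·x + e^(x) + 4 = x^7/5040 + x^6/720 + x^5/120 + x^4/24 + x^3/6 + x^2/2 - x + 5 + O(x^8).
The coefficient of x^7 is 1/5040.

Final answer: 1/5040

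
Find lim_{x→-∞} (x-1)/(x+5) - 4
Evaluate the dominant behaviour as x → -∞; each term tends to a finite value or vanishes.
Limit = -3.

Final answer: -3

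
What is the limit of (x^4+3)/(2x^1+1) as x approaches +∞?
This is an ∞/∞ indeterminate form as x → +∞.
Divide numerator and denominator by x^4 and let the lower-order terms vanish; the numerator's degree 4 exceeds the denominator's degree 1, so the quotient diverges.
Limit = ∞.

Final answer: ∞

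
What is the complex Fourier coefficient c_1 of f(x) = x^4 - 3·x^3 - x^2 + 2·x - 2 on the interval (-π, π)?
Compute the real Fourier coefficients first: a_1 = 52 - 8·π^2, b_1 = 40 - 6·π^2.
Then c_1 = (a_1 − i·b_1)/2 = -4·π^2 + 26 - 20·i + 3·i·π^2.

Final answer: -4·π^2 + 26 - 20·i + 3·i·π^2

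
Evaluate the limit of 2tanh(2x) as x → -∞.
Evaluate the dominant behaviour as x → -∞; each term tends to a finite value or vanishes.
Limit = -2.

Final answer: -2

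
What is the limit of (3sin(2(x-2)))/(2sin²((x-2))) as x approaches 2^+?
Both numerator and denominator → 0 as x → 2^+; this is a 0/0 indeterminate form.
Expand each to leading order near x = 2: numerator ~ 6·(x - 2), denominator ~ 2·(x - 2)^2.
The limit of the ratio is ∞.

Final answer: ∞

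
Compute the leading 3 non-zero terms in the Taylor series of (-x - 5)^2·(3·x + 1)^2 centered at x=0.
286·x^2 + 160·x + 25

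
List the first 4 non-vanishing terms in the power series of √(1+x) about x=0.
x^3/16 - x^2/8 + x/2 + 1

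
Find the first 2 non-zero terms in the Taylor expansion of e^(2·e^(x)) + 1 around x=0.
2·x·e^(2) + 1 + e^(2)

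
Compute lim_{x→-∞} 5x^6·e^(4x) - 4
The product is a 0·∞ indeterminate form at x → -∞.
Rewrite the product as 5x^6 / e^(-4x) (an ∞/∞ form) and apply L'Hôpital, or use the standard hierarchy e^(4|x|) ≫ |x^6| as x → -∞.
The indeterminate product → 0, so the limit = -4.

Final answer: -4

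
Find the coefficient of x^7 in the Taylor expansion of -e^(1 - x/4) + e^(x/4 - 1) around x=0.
Expand to order 7: -e^(1 - x/4) + e^(x/4 - 1) = x^7·(e^(-1)/82575360 + e/82575360) + x^6·(-e/2949120 + e^(-1)/2949120) + x^5·(e^(-1)/122880 + e/122880) + x^4·(-e/6144 + e^(-1)/6144) + x^3·(e^(-1)/384 + e/384) + x^2·(-e/32 + e^(-1)/32) + x·(e^(-1)/4 + e/4) - e + e^(-1) + O(x^8).
The coefficient of x^7 is e^(-1)/82575360 + e/82575360.

Final answer: e^(-1)/82575360 + e/82575360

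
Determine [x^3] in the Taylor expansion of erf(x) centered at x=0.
Expand to order 3: erf(x) = -2·x^3/(3·√(π)) + 2·x/√(π) + O(x^4).
The coefficient of x^3 is -2/(3·√(π)).

Final answer: -2/(3·√(π))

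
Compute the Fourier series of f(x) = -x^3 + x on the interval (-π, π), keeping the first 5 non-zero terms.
(14 - 2·π^2)·sin(x) + (-5/2 + π^2)·sin(2·x) + (10/9 - 2·π^2/3)·sin(3·x) + (-11/16 + π^2/2)·sin(4·x) + (62/125 - 2·π^2/5)·sin(5·x)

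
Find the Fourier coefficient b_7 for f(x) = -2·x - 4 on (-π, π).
b_7 = (1/π) ∫_{-π}^{π} f(x)·sin(7x) dx.
Evaluate the integral (use parity and integration by parts as needed): b_7 = -4/7.

Final answer: -4/7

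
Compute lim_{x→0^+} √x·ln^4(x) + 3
The product is a 0·∞ indeterminate form at x → 0⁺.
Rewrite the product as ln^4(x) / x^(-1/2) and apply L'Hôpital, or use the standard hierarchy x^(-1/2) ≫ |ln x|^4 as x → 0⁺.
The indeterminate product → 0, so the limit = 3.

Final answer: 3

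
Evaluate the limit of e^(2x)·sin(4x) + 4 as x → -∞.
Evaluate the dominant behaviour as x → -∞; each term tends to a finite value or vanishes.
Limit = 4.

Final answer: 4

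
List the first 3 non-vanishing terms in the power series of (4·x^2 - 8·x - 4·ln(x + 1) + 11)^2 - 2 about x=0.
276·x^2 - 264·x + 119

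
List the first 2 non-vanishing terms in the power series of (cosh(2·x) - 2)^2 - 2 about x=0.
-4·x^2 - 1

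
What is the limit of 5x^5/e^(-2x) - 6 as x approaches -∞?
The quotient is an ∞/∞ indeterminate form as x → -∞.
Compare growth rates of the dominant terms (exponentials ≫ polynomials ≫ logarithms), or apply L'Hôpital's rule; the quotient → 0.
Adding the constant: 0 - 6 = -6. Limit = -6.

Final answer: -6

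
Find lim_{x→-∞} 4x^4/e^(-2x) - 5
The quotient is an ∞/∞ indeterminate form as x → -∞.
Compare growth rates of the dominant terms (exponentials ≫ polynomials ≫ logarithms), or apply L'Hôpital's rule; the quotient → 0.
Adding the constant: 0 - 5 = -5. Limit = -5.

Final answer: -5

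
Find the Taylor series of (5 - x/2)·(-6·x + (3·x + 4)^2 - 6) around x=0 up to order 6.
-9·x^3/2 + 36·x^2 + 85·x + 50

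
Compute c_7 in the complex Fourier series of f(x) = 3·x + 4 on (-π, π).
Compute the real Fourier coefficients first: a_7 = 0, b_7 = 6/7.
Then c_7 = (a_7 − i·b_7)/2 = -3·i/7.

Final answer: -3·i/7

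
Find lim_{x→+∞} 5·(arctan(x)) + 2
Evaluate the dominant behaviour as x → +∞; each term tends to a finite value or vanishes.
Limit = 2 + 5·π/2.

Final answer: 2 + 5·π/2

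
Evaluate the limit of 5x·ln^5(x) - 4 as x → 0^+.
The product is a 0·∞ indeterminate form at x → 0⁺.
Rewrite the product as 5·ln^5(x) / x^(-1) and apply L'Hôpital, or use the standard hierarchy x^(-1) ≫ |ln x|^5 as x → 0⁺.
The indeterminate product → 0, so the limit = -4.

Final answer: -4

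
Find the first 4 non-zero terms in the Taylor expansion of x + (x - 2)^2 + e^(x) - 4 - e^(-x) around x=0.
x^5/60 + x^3/3 + x^2 - x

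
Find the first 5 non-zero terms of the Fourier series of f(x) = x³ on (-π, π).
(-12 + 2·π^2)·sin(x) + (3/2 - π^2)·sin(2·x) + (-4/9 + 2·π^2/3)·sin(3·x) + (3/16 - π^2/2)·sin(4·x) + (-12/125 + 2·π^2/5)·sin(5·x)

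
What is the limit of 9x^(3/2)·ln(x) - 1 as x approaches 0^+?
The product is a 0·∞ indeterminate form at x → 0⁺.
Rewrite the product as 9·ln(x) / x^(-3/2) and apply L'Hôpital, or use the standard hierarchy x^(-3/2) ≫ |ln x| as x → 0⁺.
The indeterminate product → 0, so the limit = -1.

Final answer: -1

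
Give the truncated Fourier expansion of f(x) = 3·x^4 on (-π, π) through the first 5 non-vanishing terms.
(144 - 24·π^2)·cos(x) + (-9 + 6·π^2)·cos(2·x) + (16/9 - 8·π^2/3)·cos(3·x) + (-9/16 + 3·π^2/2)·cos(4·x) + 3·π^4/5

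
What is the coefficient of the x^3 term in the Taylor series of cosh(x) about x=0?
Expand to order 3: cosh(x) = x^2/2 + 1 + O(x^4).
The coefficient of x^3 is 0.

Final answer: 0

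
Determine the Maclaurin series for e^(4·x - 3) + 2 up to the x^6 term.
256·x^6·e^(-3)/45 + 128·x^5·e^(-3)/15 + 32·x^4·e^(-3)/3 + 32·x^3·e^(-3)/3 + 8·x^2·e^(-3) + 4·x·e^(-3) + e^(-3) + 2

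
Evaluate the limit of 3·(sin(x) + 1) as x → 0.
Direct substitution at x = 0 gives 3.

Final answer: 3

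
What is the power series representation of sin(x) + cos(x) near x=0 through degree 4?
x^4/24 - x^3/6 - x^2/2 + x + 1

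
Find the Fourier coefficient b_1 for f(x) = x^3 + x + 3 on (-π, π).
b_1 = (1/π) ∫_{-π}^{π} f(x)·sin(1x) dx.
Evaluate the integral (use parity and integration by parts as needed): b_1 = -10 + 2·π^2.

Final answer: -10 + 2·π^2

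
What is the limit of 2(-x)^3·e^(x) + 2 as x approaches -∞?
The product is a 0·∞ indeterminate form at x → -∞.
Rewrite the product as 2(-x)^3 / e^(-x) (an ∞/∞ form) and apply L'Hôpital, or use the standard hierarchy e^(|x|) ≫ |(-x)^3| as x → -∞.
The indeterminate product → 0, so the limit = 2.

Final answer: 2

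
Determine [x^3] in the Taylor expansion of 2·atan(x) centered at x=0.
Expand to order 3: 2·atan(x) = -2·x^3/3 + 2·x + O(x^4).
The coefficient of x^3 is -2/3.

Final answer: -2/3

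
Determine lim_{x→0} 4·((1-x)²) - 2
Direct substitution at x = 0 gives 2.

Final answer: 2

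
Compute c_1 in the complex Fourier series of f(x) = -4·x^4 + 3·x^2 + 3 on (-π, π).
Compute the real Fourier coefficients first: a_1 = -204 + 32·π^2, b_1 = 0.
Then c_1 = (a_1 − i·b_1)/2 = -102 + 16·π^2.

Final answer: -102 + 16·π^2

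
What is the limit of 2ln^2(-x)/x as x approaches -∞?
This is an ∞/∞ indeterminate form as x → -∞.
Compare growth rates of the dominant terms (exponentials ≫ polynomials ≫ logarithms), or apply L'Hôpital's rule; the quotient → 0.
Limit = 0.

Final answer: 0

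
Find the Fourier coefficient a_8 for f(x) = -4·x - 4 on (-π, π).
a_8 = (1/π) ∫_{-π}^{π} f(x)·cos(8x) dx.
Evaluate the integral (use parity and integration by parts as needed): a_8 = 0.

Final answer: 0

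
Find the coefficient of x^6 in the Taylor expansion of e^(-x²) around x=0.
Expand to order 6: e^(-x²) = -x^6/6 + x^4/2 - x^2 + 1 + O(x^7).
The coefficient of x^6 is -1/6.

Final answer: -1/6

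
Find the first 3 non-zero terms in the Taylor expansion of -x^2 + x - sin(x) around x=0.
-x^5/120 + x^3/6 - x^2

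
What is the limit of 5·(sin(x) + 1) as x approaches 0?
Direct substitution at x = 0 gives 5.

Final answer: 5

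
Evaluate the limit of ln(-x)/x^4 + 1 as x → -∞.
The quotient is an ∞/∞ indeterminate form as x → -∞.
Compare growth rates of the dominant terms (exponentials ≫ polynomials ≫ logarithms), or apply L'Hôpital's rule; the quotient → 0.
Adding the constant: 0 + 1 = 1. Limit = 1.

Final answer: 1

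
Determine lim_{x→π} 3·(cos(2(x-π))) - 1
Direct substitution at x = π gives 2.

Final answer: 2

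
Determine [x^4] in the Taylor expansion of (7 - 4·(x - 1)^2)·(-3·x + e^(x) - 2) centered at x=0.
Expand to order 4: (7 - 4·(x - 1)^2)·(-3·x + e^(x) - 2) = -13·x^4/24 + 25·x^3/2 - 21·x^2/2 - 14·x - 3 + O(x^5).
The coefficient of x^4 is -13/24.

Final answer: -13/24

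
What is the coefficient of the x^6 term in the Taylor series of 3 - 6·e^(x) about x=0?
Expand to order 6: 3 - 6·e^(x) = -x^6/120 - x^5/20 - x^4/4 - x^3 - 3·x^2 - 6·x - 3 + O(x^7).
The coefficient of x^6 is -1/120.

Final answer: -1/120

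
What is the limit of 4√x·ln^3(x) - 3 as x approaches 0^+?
The product is a 0·∞ indeterminate form at x → 0⁺.
Rewrite the product as 4·ln^3(x) / x^(-1/2) and apply L'Hôpital, or use the standard hierarchy x^(-1/2) ≫ |ln x|^3 as x → 0⁺.
The indeterminate product → 0, so the limit = -3.

Final answer: -3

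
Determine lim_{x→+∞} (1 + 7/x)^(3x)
As x → +∞: write (1 + 7/x)^(3x) = ((1 + 7/x)^x)^3 → (e^7)^3 = e^21.
Limit = e^(21).

Final answer: e^(21)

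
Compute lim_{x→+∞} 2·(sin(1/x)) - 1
Evaluate the dominant behaviour as x → +∞; each term tends to a finite value or vanishes.
Limit = -1.

Final answer: -1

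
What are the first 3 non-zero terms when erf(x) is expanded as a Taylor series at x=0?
x^5/(5·√(π)) - 2·x^3/(3·√(π)) + 2·x/√(π)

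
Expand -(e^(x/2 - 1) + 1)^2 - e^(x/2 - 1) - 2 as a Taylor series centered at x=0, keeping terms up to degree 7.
x^7·(-(e^(-1)/(322560·(e^(-1) + 1)) + e^(-2)/(5120·(e^(-1) + 1)^2))·(e^(-1) + 1)^2 - e^(-1)/645120) + x^6·(-(e^(-1)/(23040·(e^(-1) + 1)) + 31·e^(-2)/(23040·(e^(-1) + 1)^2))·(e^(-1) + 1)^2 - e^(-1)/46080) + x^5·(-(e^(-1)/(1920·(e^(-1) + 1)) + e^(-2)/(128·(e^(-1) + 1)^2))·(e^(-1) + 1)^2 - e^(-1)/3840) + x^4·(-(e^(-1)/(192·(e^(-1) + 1)) + 7·e^(-2)/(192·(e^(-1) + 1)^2))·(e^(-1) + 1)^2 - e^(-1)/384) + x^3·(-(e^(-2)/(8·(e^(-1) + 1)^2) + e^(-1)/(24·(e^(-1) + 1)))·(e^(-1) + 1)^2 - e^(-1)/48) + x^2·(-(e^(-2)/(4·(e^(-1) + 1)^2) + e^(-1)/(4·(e^(-1) + 1)))·(e^(-1) + 1)^2 - e^(-1)/8) + x·(-(e^(-1) + 1)·e^(-1) - e^(-1)/2) - 2 - (e^(-1) + 1)^2 - e^(-1)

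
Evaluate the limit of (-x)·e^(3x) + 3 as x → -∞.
The product is a 0·∞ indeterminate form at x → -∞.
Rewrite the product as (-x) / e^(-3x) (an ∞/∞ form) and apply L'Hôpital, or use the standard hierarchy e^(3|x|) ≫ |(-x)| as x → -∞.
The indeterminate product → 0, so the limit = 3.

Final answer: 3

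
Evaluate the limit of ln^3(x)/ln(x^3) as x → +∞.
This is an ∞/∞ indeterminate form as x → +∞.
Write ln(x^3) = 3·ln(x), reducing the quotient to ln^2(x)/3 → ∞.
Limit = ∞.

Final answer: ∞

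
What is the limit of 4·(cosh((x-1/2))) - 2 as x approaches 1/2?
Direct substitution at x = 1/2 gives 2.

Final answer: 2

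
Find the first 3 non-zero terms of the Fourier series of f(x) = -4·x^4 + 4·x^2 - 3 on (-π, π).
(-208 + 32·π^2)·cos(x) + (16 - 8·π^2)·cos(2·x) - 4·π^4/5 - 3 + 4·π^2/3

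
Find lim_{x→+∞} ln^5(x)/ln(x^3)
This is an ∞/∞ indeterminate form as x → +∞.
Write ln(x^3) = 3·ln(x), reducing the quotient to ln^4(x)/3 → ∞.
Limit = ∞.

Final answer: ∞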